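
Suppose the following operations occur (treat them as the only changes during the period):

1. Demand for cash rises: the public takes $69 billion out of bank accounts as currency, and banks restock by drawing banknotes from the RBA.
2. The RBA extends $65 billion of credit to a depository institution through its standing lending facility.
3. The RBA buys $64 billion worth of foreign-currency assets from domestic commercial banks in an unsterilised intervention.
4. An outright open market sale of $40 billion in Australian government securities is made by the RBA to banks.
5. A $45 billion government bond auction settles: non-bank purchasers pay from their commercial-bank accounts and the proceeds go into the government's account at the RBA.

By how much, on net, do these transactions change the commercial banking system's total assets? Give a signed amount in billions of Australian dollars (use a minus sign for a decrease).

-$49 billion

RBA balance sheet:
  Assets:      Securities −$40B, Loans to banks +$65B, Foreign assets +$64B
  Liabilities: Bank reserves −$25B, Currency in circulation +$69B, Government deposits +$45B
Commercial banking system:
  Assets:      Reserves at CB −$25B, Securities +$40B, Foreign assets −$64B
  Liabilities: Checkable deposits −$114B, Borrowings from CB +$65B
Change in total bank assets = -$49 billion.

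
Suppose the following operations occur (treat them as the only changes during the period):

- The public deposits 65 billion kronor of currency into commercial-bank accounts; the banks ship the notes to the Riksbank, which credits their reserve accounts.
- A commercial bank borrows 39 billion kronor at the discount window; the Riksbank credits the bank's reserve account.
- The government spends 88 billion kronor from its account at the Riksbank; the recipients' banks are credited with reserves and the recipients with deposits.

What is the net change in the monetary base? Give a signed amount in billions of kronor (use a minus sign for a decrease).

Currency deposit 65 billion kronor: just a shift between currency and reserves — both are base money → 0.
Discount-window loan 39 billion kronor: Riksbank balance sheet expands → +39B.
Government spending 88 billion kronor: a non-base liability converts back to reserves → +88B.
Net: 0 + 39 + 88 = +127 billion.

+127 billion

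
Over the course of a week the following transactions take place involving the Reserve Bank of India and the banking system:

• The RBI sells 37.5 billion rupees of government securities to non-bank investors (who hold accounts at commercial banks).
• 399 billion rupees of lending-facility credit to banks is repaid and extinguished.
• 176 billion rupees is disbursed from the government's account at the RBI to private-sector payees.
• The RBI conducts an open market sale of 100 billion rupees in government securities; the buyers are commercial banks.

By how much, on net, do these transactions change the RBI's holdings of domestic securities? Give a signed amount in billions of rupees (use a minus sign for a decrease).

-137.5 billion

Asset sale (to non-banks) 37.5 billion rupees: securities removed from the RBI's portfolio → −37.5B.
Discount-window repayment 399 billion rupees: the RBI's securities portfolio is untouched → 0.
Government spending 176 billion rupees: the RBI's securities portfolio is untouched → 0.
OMO sale (to banks) 100 billion rupees: securities removed from the RBI's portfolio → −100B.
Net: −37.5 + 0 + 0 − 100 = -137.5 billion.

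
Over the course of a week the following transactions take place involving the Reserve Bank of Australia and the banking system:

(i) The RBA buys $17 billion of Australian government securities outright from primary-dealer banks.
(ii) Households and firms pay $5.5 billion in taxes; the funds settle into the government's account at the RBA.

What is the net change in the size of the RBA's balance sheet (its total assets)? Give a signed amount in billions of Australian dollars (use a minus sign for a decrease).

OMO purchase (from banks) $17 billion: an RBA asset is acquired → +$17B.
Government account inflow $5.5 billion: only the composition of liabilities changes → 0.
Net: 17 + 0 = +$17 billion.

+$17 billion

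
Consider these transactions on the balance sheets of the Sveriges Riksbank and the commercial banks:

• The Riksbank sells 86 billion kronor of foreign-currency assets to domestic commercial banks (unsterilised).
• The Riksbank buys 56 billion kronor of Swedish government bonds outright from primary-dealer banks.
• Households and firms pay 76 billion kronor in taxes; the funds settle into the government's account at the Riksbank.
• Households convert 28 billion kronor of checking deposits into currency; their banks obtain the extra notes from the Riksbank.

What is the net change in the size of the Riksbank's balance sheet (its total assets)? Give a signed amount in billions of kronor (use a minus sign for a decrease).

FX sale 86 billion kronor: a Riksbank asset is shed → −86B.
OMO purchase (from banks) 56 billion kronor: a Riksbank asset is acquired → +56B.
Government account inflow 76 billion kronor: only the composition of liabilities changes → 0.
Currency withdrawal 28 billion kronor: only the composition of liabilities changes → 0.
Net: −86 + 56 + 0 + 0 = -30 billion.

-30 billion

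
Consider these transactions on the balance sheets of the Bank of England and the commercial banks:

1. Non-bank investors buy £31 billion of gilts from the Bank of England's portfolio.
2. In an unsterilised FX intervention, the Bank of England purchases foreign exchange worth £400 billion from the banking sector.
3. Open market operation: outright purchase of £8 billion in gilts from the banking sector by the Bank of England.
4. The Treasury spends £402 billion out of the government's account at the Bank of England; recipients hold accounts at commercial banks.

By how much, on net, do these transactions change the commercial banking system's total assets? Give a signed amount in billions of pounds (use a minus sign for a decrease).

Bank of England balance sheet:
  Assets:      Securities −£23B, Foreign assets +£400B
  Liabilities: Bank reserves +£779B, Government deposits −£402B
Commercial banking system:
  Assets:      Reserves at CB +£779B, Securities −£8B, Foreign assets −£400B
  Liabilities: Checkable deposits +£371B
Change in total bank assets = +£371 billion.

+£371 billion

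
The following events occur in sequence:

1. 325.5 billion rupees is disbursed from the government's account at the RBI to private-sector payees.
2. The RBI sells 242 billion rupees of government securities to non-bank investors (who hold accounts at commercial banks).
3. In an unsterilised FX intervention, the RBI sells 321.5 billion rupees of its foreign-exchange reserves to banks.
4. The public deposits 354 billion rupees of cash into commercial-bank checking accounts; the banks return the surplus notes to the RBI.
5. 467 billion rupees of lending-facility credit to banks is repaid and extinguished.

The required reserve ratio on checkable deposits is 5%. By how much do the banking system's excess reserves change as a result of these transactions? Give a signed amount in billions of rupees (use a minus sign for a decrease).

-372.875 billion

Government spending 325.5 billion rupees: reserves +325.5B, deposits +325.5B.
Asset sale (to non-banks) 242 billion rupees: reserves −242B, deposits −242B.
FX sale 321.5 billion rupees: reserves −321.5B, deposits 0.
Currency deposit 354 billion rupees: reserves +354B, deposits +354B.
Discount-window repayment 467 billion rupees: reserves −467B, deposits 0.
Totals: Δreserves = −351B, Δdeposits = +437.5B.
Δrequired reserves = 5% × +437.5B = +21.875B.
Δexcess reserves = Δreserves − Δrequired = −351B − (+21.875B) = -372.875 billion.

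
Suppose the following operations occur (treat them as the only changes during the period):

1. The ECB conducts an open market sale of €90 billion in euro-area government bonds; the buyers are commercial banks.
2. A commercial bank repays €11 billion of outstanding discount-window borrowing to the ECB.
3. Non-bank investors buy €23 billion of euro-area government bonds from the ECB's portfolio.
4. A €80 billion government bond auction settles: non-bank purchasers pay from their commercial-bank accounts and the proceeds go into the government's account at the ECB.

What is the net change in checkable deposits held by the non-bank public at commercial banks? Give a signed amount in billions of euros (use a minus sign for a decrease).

-€103 billion

OMO sale (to banks) €90 billion: the counterparty is a bank, so public deposits are unchanged → 0.
Discount-window repayment €11 billion: the counterparty is a bank, so public deposits are unchanged → 0.
Asset sale (to non-banks) €23 billion: non-bank counterparties' bank balances fall → −€23B.
Government account inflow €80 billion: non-bank counterparties' bank balances fall → −€80B.
Net: 0 + 0 − 23 − 80 = -€103 billion.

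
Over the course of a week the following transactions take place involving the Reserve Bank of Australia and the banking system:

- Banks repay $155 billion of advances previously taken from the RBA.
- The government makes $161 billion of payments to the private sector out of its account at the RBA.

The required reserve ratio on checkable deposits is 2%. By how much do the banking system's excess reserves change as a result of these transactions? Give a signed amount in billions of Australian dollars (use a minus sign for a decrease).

Discount-window repayment $155 billion: reserves −$155B, deposits 0.
Government spending $161 billion: reserves +$161B, deposits +$161B.
Totals: Δreserves = +$6B, Δdeposits = +$161B.
Δrequired reserves = 2% × +$161B = +$3.22B.
Δexcess reserves = Δreserves − Δrequired = +$6B − (+$3.22B) = +$2.78 billion.

+$2.78 billion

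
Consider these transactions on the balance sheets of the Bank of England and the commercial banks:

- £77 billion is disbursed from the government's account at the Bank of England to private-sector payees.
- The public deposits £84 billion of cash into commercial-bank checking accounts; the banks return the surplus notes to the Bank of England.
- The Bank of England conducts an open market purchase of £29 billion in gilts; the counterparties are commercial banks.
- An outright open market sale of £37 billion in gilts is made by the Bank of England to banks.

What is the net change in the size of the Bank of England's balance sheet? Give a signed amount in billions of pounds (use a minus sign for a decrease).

Government spending £77 billion: only the composition of liabilities changes → 0.
Currency deposit £84 billion: only the composition of liabilities changes → 0.
OMO purchase (from banks) £29 billion: a Bank of England asset is acquired → +£29B.
OMO sale (to banks) £37 billion: a Bank of England asset is shed → −£37B.
Net: 0 + 0 + 29 − 37 = -£8 billion.

-£8 billion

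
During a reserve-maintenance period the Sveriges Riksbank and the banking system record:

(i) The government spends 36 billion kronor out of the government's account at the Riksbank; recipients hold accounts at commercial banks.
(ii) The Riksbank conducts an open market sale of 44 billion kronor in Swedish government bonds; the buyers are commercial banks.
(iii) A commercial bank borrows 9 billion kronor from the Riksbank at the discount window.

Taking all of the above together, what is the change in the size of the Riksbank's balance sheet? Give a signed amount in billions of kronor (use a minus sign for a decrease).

Government spending 36 billion kronor: only the composition of liabilities changes → 0.
OMO sale (to banks) 44 billion kronor: a Riksbank asset is shed → −44B.
Discount-window loan 9 billion kronor: a Riksbank asset is acquired → +9B.
Net: 0 − 44 + 9 = -35 billion.

-35 billion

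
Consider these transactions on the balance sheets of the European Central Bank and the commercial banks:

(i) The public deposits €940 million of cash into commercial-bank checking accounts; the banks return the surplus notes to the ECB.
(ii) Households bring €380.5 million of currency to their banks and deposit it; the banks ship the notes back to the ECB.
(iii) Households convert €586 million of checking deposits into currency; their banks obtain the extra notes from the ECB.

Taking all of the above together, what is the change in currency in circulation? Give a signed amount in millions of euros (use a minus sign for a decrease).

-€734.5 million

Currency deposit €940 million: notes return to the central bank → −€940M.
Currency deposit €380.5 million: notes return to the central bank → −€380.5M.
Currency withdrawal €586 million: notes leave the central bank → +€586M.
Net: −940 − 380.5 + 586 = -€734.5 million.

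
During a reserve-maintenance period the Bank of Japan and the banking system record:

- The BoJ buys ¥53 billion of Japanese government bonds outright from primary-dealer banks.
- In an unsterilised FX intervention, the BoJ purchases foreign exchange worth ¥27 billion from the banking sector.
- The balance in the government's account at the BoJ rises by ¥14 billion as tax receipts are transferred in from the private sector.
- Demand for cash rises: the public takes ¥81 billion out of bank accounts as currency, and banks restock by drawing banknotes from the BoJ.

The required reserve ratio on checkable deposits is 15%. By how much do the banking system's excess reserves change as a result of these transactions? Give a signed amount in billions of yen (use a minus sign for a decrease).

-¥0.75 billion

OMO purchase (from banks) ¥53 billion: reserves +¥53B, deposits 0.
FX purchase ¥27 billion: reserves +¥27B, deposits 0.
Government account inflow ¥14 billion: reserves −¥14B, deposits −¥14B.
Currency withdrawal ¥81 billion: reserves −¥81B, deposits −¥81B.
Totals: Δreserves = −¥15B, Δdeposits = −¥95B.
Δrequired reserves = 15% × −¥95B = −¥14.25B.
Δexcess reserves = Δreserves − Δrequired = −¥15B − (−¥14.25B) = -¥0.75 billion.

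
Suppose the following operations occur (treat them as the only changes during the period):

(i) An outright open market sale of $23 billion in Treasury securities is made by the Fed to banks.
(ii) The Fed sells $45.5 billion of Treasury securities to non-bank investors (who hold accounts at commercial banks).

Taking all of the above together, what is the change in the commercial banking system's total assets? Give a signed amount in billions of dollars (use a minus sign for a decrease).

-$45.5 billion

OMO sale (to banks) $23 billion: just an asset swap on bank balance sheets → 0.
Asset sale (to non-banks) $45.5 billion: bank balance sheets shrink → −$45.5B.
Net: 0 − 45.5 = -$45.5 billion.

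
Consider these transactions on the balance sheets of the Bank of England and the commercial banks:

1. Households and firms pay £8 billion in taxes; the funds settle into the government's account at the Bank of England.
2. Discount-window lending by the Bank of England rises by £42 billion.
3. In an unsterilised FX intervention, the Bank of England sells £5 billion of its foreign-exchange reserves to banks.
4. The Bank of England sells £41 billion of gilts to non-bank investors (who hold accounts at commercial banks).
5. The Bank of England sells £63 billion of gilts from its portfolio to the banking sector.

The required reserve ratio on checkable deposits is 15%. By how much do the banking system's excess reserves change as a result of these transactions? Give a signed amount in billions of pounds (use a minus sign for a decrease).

Government account inflow £8 billion: reserves −£8B, deposits −£8B.
Discount-window loan £42 billion: reserves +£42B, deposits 0.
FX sale £5 billion: reserves −£5B, deposits 0.
Asset sale (to non-banks) £41 billion: reserves −£41B, deposits −£41B.
OMO sale (to banks) £63 billion: reserves −£63B, deposits 0.
Totals: Δreserves = −£75B, Δdeposits = −£49B.
Δrequired reserves = 15% × −£49B = −£7.35B.
Δexcess reserves = Δreserves − Δrequired = −£75B − (−£7.35B) = -£67.65 billion.

-£67.65 billion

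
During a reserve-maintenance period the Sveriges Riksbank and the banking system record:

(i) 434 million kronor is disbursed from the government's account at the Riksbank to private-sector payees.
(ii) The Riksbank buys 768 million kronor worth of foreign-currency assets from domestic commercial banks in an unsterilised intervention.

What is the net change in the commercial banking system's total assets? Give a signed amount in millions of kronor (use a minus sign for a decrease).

Government spending 434 million kronor: bank balance sheets expand → +434M.
FX purchase 768 million kronor: just an asset swap on bank balance sheets → 0.
Net: 434 + 0 = +434 million.

+434 million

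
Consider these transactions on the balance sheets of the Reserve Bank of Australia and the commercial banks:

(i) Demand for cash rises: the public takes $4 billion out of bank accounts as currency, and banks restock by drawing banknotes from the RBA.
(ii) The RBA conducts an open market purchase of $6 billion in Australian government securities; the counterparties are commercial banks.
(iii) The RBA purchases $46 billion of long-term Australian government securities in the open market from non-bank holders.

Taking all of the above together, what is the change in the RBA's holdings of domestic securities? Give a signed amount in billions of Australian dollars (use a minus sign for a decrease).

Currency withdrawal $4 billion: the RBA's securities portfolio is untouched → 0.
OMO purchase (from banks) $6 billion: securities added to the RBA's portfolio → +$6B.
Asset purchase (from non-banks) $46 billion: securities added to the RBA's portfolio → +$46B.
Net: 0 + 6 + 46 = +$52 billion.

+$52 billion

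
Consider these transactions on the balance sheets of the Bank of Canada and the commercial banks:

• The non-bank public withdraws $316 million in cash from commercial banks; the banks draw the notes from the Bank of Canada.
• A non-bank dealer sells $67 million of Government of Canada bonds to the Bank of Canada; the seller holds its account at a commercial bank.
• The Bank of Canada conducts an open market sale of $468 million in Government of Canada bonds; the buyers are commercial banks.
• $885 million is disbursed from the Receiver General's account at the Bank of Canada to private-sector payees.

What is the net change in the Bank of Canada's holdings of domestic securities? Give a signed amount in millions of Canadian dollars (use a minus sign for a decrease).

-$401 million

Bank of Canada balance sheet:
  Assets:      Securities −$401M
  Liabilities: Bank reserves +$168M, Currency in circulation +$316M, Government deposits −$885M
So the change in the Bank of Canada's holdings of domestic securities is -$401 million.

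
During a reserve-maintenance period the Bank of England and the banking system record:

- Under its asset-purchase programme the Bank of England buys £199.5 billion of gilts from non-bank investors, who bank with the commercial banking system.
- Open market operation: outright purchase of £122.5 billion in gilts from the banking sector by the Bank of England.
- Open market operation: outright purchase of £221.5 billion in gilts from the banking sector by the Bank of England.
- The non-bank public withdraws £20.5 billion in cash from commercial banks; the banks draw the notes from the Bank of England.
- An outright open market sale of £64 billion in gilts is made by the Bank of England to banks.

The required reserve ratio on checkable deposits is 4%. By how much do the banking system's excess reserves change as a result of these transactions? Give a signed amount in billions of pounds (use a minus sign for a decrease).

+£451.84 billion

Asset purchase (from non-banks) £199.5 billion: reserves +£199.5B, deposits +£199.5B.
OMO purchase (from banks) £122.5 billion: reserves +£122.5B, deposits 0.
OMO purchase (from banks) £221.5 billion: reserves +£221.5B, deposits 0.
Currency withdrawal £20.5 billion: reserves −£20.5B, deposits −£20.5B.
OMO sale (to banks) £64 billion: reserves −£64B, deposits 0.
Totals: Δreserves = +£459B, Δdeposits = +£179B.
Δrequired reserves = 4% × +£179B = +£7.16B.
Δexcess reserves = Δreserves − Δrequired = +£459B − (+£7.16B) = +£451.84 billion.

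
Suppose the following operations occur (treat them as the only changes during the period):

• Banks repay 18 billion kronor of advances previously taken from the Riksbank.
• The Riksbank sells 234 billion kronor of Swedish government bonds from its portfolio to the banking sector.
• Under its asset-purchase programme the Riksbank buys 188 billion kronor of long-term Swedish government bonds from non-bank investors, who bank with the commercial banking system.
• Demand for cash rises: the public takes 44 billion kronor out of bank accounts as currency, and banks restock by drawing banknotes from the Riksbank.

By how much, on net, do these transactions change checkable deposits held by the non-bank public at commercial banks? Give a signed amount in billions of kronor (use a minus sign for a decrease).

+144 billion

Discount-window repayment 18 billion kronor: the counterparty is a bank, so public deposits are unchanged → 0.
OMO sale (to banks) 234 billion kronor: the counterparty is a bank, so public deposits are unchanged → 0.
Asset purchase (from non-banks) 188 billion kronor: non-bank counterparties' bank balances rise → +188B.
Currency withdrawal 44 billion kronor: non-bank counterparties' bank balances fall → −44B.
Net: 0 + 0 + 188 − 44 = +144 billion.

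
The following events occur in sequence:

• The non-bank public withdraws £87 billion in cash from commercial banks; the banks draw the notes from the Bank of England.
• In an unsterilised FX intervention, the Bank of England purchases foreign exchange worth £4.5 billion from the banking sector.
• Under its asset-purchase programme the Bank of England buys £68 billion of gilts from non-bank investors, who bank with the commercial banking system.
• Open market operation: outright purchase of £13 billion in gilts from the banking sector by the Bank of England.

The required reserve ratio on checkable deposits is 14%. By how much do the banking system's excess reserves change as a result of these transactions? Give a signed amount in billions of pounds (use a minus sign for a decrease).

+£1.16 billion

Currency withdrawal £87 billion: reserves −£87B, deposits −£87B.
FX purchase £4.5 billion: reserves +£4.5B, deposits 0.
Asset purchase (from non-banks) £68 billion: reserves +£68B, deposits +£68B.
OMO purchase (from banks) £13 billion: reserves +£13B, deposits 0.
Totals: Δreserves = −£1.5B, Δdeposits = −£19B.
Δrequired reserves = 14% × −£19B = −£2.66B.
Δexcess reserves = Δreserves − Δrequired = −£1.5B − (−£2.66B) = +£1.16 billion.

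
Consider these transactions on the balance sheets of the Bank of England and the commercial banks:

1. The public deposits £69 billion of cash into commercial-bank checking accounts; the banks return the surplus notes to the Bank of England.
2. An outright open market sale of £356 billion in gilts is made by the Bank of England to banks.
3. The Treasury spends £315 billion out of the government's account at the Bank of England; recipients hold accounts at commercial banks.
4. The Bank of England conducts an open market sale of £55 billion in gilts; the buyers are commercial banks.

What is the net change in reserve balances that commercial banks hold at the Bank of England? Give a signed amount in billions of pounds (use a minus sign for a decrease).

-£27 billion

Currency deposit £69 billion: returned notes are swapped for reserve credit → +£69B.
OMO sale (to banks) £356 billion: the buying banks pay out of their reserve balances → −£356B.
Government spending £315 billion: government payments flow into bank reserve accounts → +£315B.
OMO sale (to banks) £55 billion: the buying banks pay out of their reserve balances → −£55B.
Net: 69 − 356 + 315 − 55 = -£27 billion.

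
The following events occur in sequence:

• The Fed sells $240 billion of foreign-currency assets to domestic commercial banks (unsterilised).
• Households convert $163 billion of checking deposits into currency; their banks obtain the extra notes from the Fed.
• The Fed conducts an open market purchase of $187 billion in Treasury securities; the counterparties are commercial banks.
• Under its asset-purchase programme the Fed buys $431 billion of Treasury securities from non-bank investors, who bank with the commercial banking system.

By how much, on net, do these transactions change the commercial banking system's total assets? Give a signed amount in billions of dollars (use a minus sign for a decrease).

FX sale $240 billion: just an asset swap on bank balance sheets → 0.
Currency withdrawal $163 billion: bank balance sheets shrink → −$163B.
OMO purchase (from banks) $187 billion: just an asset swap on bank balance sheets → 0.
Asset purchase (from non-banks) $431 billion: bank balance sheets expand → +$431B.
Net: 0 − 163 + 0 + 431 = +$268 billion.

+$268 billion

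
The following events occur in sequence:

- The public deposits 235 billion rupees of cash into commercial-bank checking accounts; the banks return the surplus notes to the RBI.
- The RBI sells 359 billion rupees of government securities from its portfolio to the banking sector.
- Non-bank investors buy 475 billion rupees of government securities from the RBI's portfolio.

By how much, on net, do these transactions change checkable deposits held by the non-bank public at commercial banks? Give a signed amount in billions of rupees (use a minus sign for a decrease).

RBI balance sheet:
  Assets:      Securities −834B
  Liabilities: Bank reserves −599B, Currency in circulation −235B
Commercial banking system:
  Assets:      Reserves at CB −599B, Securities +359B
  Liabilities: Checkable deposits −240B
So the change in checkable deposits held by the non-bank public at commercial banks is -240 billion.

-240 billion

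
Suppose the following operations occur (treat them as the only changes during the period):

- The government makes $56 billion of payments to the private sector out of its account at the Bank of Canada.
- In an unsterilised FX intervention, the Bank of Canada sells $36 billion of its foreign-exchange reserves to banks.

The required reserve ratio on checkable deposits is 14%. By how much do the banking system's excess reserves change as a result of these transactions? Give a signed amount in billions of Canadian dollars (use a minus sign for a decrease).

Government spending $56 billion: reserves +$56B, deposits +$56B.
FX sale $36 billion: reserves −$36B, deposits 0.
Totals: Δreserves = +$20B, Δdeposits = +$56B.
Δrequired reserves = 14% × +$56B = +$7.84B.
Δexcess reserves = Δreserves − Δrequired = +$20B − (+$7.84B) = +$12.16 billion.

+$12.16 billion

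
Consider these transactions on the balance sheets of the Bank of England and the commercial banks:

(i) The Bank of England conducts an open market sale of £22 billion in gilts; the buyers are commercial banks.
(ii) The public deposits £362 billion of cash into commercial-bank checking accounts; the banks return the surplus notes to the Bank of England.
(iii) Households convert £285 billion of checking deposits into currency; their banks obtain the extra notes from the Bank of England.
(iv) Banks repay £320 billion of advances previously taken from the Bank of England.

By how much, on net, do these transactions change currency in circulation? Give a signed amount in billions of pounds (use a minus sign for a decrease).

-£77 billion

OMO sale (to banks) £22 billion: no currency enters or leaves circulation → 0.
Currency deposit £362 billion: notes return to the central bank → −£362B.
Currency withdrawal £285 billion: notes leave the central bank → +£285B.
Discount-window repayment £320 billion: no currency enters or leaves circulation → 0.
Net: 0 − 362 + 285 + 0 = -£77 billion.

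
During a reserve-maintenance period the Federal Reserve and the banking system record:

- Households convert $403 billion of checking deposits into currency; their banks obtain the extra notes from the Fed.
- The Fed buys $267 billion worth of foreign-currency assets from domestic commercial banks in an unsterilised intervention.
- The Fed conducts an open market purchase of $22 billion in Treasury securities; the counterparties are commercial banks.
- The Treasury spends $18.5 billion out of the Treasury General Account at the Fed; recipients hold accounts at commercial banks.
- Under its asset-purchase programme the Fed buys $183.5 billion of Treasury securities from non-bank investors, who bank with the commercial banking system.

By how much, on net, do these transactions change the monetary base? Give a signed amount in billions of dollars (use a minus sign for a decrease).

Fed balance sheet:
  Assets:      Securities +$205.5B, Foreign assets +$267B
  Liabilities: Bank reserves +$88B, Currency in circulation +$403B, Government deposits −$18.5B
Monetary base = currency + reserves: +$403B + (+$88B) = +$491 billion.

+$491 billion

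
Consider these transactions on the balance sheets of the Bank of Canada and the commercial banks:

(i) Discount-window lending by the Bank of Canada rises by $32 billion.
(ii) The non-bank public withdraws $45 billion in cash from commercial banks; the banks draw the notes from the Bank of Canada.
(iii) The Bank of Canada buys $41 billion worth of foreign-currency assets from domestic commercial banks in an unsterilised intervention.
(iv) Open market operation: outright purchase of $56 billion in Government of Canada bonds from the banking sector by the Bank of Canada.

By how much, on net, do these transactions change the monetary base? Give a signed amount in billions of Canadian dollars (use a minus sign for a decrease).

+$129 billion

Bank of Canada balance sheet:
  Assets:      Securities +$56B, Loans to banks +$32B, Foreign assets +$41B
  Liabilities: Bank reserves +$84B, Currency in circulation +$45B
Monetary base = currency + reserves: +$45B + (+$84B) = +$129 billion.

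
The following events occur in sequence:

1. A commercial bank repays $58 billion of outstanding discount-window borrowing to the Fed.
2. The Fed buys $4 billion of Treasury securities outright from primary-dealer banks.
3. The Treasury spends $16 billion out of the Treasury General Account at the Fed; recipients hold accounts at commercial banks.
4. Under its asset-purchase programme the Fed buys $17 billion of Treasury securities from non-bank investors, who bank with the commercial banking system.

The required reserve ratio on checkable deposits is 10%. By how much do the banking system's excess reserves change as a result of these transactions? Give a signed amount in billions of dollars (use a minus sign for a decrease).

Discount-window repayment $58 billion: reserves −$58B, deposits 0.
OMO purchase (from banks) $4 billion: reserves +$4B, deposits 0.
Government spending $16 billion: reserves +$16B, deposits +$16B.
Asset purchase (from non-banks) $17 billion: reserves +$17B, deposits +$17B.
Totals: Δreserves = −$21B, Δdeposits = +$33B.
Δrequired reserves = 10% × +$33B = +$3.3B.
Δexcess reserves = Δreserves − Δrequired = −$21B − (+$3.3B) = -$24.3 billion.

-$24.3 billion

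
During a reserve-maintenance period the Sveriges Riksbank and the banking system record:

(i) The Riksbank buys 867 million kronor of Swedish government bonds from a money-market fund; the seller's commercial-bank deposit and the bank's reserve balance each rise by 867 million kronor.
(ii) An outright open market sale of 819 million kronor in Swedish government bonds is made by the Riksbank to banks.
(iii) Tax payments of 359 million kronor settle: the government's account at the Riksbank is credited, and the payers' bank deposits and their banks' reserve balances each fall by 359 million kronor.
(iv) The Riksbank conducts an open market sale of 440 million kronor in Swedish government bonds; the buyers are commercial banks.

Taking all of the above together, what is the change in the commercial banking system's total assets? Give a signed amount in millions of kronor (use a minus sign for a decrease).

Asset purchase (from non-banks) 867 million kronor: bank balance sheets expand → +867M.
OMO sale (to banks) 819 million kronor: just an asset swap on bank balance sheets → 0.
Government account inflow 359 million kronor: bank balance sheets shrink → −359M.
OMO sale (to banks) 440 million kronor: just an asset swap on bank balance sheets → 0.
Net: 867 + 0 − 359 + 0 = +508 million.

+508 million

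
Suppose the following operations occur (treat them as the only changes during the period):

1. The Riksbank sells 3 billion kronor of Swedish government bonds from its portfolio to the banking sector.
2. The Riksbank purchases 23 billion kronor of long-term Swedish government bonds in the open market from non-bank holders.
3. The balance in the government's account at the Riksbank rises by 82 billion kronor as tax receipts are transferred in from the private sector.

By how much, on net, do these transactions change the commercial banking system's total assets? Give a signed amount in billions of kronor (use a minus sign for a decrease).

-59 billion

OMO sale (to banks) 3 billion kronor: just an asset swap on bank balance sheets → 0.
Asset purchase (from non-banks) 23 billion kronor: bank balance sheets expand → +23B.
Government account inflow 82 billion kronor: bank balance sheets shrink → −82B.
Net: 0 + 23 − 82 = -59 billion.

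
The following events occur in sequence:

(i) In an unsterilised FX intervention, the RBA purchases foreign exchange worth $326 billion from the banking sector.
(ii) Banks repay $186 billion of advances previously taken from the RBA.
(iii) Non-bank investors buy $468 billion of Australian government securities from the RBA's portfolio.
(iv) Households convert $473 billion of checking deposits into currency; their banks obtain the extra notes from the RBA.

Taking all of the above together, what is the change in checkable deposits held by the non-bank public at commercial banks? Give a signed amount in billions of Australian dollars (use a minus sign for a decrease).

-$941 billion

FX purchase $326 billion: the counterparty is a bank, so public deposits are unchanged → 0.
Discount-window repayment $186 billion: the counterparty is a bank, so public deposits are unchanged → 0.
Asset sale (to non-banks) $468 billion: non-bank counterparties' bank balances fall → −$468B.
Currency withdrawal $473 billion: non-bank counterparties' bank balances fall → −$473B.
Net: 0 + 0 − 468 − 473 = -$941 billion.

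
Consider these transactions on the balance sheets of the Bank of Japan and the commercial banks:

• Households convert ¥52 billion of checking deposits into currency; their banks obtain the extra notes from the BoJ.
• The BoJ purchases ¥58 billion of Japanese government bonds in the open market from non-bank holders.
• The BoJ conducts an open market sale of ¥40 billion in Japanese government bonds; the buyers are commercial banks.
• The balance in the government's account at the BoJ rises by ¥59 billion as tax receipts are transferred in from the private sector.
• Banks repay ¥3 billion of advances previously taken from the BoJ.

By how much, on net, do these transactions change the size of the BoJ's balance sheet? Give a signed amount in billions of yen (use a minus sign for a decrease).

BoJ balance sheet:
  Assets:      Securities +¥18B, Loans to banks −¥3B
  Liabilities: Bank reserves −¥96B, Currency in circulation +¥52B, Government deposits +¥59B
Commercial banking system:
  Assets:      Reserves at CB −¥96B, Securities +¥40B
  Liabilities: Checkable deposits −¥53B, Borrowings from CB −¥3B
Change in total BoJ assets = +¥15 billion.

+¥15 billion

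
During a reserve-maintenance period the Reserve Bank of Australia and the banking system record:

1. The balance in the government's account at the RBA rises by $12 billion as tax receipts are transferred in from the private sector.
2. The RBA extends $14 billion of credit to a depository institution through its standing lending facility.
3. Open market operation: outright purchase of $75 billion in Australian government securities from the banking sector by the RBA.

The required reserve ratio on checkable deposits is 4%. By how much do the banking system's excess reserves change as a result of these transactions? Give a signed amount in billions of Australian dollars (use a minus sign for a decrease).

Government account inflow $12 billion: reserves −$12B, deposits −$12B.
Discount-window loan $14 billion: reserves +$14B, deposits 0.
OMO purchase (from banks) $75 billion: reserves +$75B, deposits 0.
Totals: Δreserves = +$77B, Δdeposits = −$12B.
Δrequired reserves = 4% × −$12B = −$0.48B.
Δexcess reserves = Δreserves − Δrequired = +$77B − (−$0.48B) = +$77.48 billion.

+$77.48 billion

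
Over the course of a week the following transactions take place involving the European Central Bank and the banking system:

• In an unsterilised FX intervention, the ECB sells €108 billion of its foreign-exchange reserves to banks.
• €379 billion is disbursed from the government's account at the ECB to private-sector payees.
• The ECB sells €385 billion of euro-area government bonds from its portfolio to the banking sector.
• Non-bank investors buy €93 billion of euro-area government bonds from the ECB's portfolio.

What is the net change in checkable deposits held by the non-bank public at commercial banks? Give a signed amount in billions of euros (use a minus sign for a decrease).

FX sale €108 billion: the counterparty is a bank, so public deposits are unchanged → 0.
Government spending €379 billion: non-bank counterparties' bank balances rise → +€379B.
OMO sale (to banks) €385 billion: the counterparty is a bank, so public deposits are unchanged → 0.
Asset sale (to non-banks) €93 billion: non-bank counterparties' bank balances fall → −€93B.
Net: 0 + 379 + 0 − 93 = +€286 billion.

+€286 billion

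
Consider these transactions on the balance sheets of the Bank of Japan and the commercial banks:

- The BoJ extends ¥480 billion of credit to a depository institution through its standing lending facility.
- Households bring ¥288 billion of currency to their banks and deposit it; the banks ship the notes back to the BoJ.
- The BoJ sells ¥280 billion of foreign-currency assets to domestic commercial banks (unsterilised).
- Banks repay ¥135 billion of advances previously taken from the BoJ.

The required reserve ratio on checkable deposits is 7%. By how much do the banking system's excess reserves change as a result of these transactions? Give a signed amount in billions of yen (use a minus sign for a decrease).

Discount-window loan ¥480 billion: reserves +¥480B, deposits 0.
Currency deposit ¥288 billion: reserves +¥288B, deposits +¥288B.
FX sale ¥280 billion: reserves −¥280B, deposits 0.
Discount-window repayment ¥135 billion: reserves −¥135B, deposits 0.
Totals: Δreserves = +¥353B, Δdeposits = +¥288B.
Δrequired reserves = 7% × +¥288B = +¥20.16B.
Δexcess reserves = Δreserves − Δrequired = +¥353B − (+¥20.16B) = +¥332.84 billion.

+¥332.84 billion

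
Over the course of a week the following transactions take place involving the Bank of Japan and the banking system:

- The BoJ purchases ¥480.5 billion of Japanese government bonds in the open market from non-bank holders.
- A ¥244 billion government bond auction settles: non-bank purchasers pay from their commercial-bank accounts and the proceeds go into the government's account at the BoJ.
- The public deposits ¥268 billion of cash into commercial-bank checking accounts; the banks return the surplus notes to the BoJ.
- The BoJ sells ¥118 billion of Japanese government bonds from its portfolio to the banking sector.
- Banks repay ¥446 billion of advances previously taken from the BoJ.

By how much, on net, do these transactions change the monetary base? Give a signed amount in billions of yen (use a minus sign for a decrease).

BoJ balance sheet:
  Assets:      Securities +¥362.5B, Loans to banks −¥446B
  Liabilities: Bank reserves −¥59.5B, Currency in circulation −¥268B, Government deposits +¥244B
Monetary base = currency + reserves: −¥268B + (−¥59.5B) = -¥327.5 billion.

-¥327.5 billion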